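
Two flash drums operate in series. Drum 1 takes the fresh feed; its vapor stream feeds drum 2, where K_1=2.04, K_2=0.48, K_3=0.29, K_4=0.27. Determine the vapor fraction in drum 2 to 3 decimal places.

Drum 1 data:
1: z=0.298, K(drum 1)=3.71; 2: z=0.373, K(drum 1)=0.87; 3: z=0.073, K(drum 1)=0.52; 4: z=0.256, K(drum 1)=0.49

V/F (drum 2) = 0.101

Drum 1:
Iterate (Newton) starting at ψ₁ = 0.64:
  ψ₁ = 0.640: g = -0.0020, g' = -0.482 → ψ₁ = 0.636
Converged at ψ₁ = 0.636.
Drum-1 compositions:
  1: x = 0.109, y = 0.406
  2: x = 0.407, y = 0.354
  3: x = 0.105, y = 0.055
  4: x = 0.379, y = 0.186
Drum-2 feed = drum-1 vapor: z₂ = (0.4059, 0.3538, 0.0546, 0.1857).
Drum 2:
Iterate (Newton) starting at ψ₂ = 0.5:
  ψ₂ = 0.500: g = -0.2444, g' = -0.676 → ψ₂ = 0.139
  ψ₂ = 0.139: g = -0.0231, g' = -0.603 → ψ₂ = 0.100
  ψ₂ = 0.100: g = 0.0002, g' = -0.614 → ψ₂ = 0.101
Converged at ψ₂ = 0.101.
  1: x = 0.367, y = 0.750
  2: x = 0.373, y = 0.179
  3: x = 0.059, y = 0.017
  4: x = 0.200, y = 0.054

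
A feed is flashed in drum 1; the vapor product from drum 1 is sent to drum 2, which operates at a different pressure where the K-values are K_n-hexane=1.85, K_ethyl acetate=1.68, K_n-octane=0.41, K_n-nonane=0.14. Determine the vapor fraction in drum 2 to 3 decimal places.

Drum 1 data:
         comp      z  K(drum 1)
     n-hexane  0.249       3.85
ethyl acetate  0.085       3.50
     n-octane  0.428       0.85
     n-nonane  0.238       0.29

V/F (drum 2) = 0.105

Drum 1:
Let ψ₁ = V/F and solve Σ zᵢ(Kᵢ−1)/(1+ψ₁(Kᵢ−1)) = 0.
g(0) = ΣzᵢKᵢ − 1 = 0.689 and g(1) = 1 − Σzᵢ/Kᵢ = -0.413, so a root lies in (0, 1).
Newton iteration, ψ₁⁰ = 0.69:
  ψ₁ = 0.690: g = -0.0857, g' = -0.774 → ψ₁ = 0.579
  ψ₁ = 0.579: g = -0.0029, g' = -0.734 → ψ₁ = 0.575
Converged at ψ₁ = 0.575.
Drum-1 compositions:
  n-hexane: x = 0.094, y = 0.363
  ethyl acetate: x = 0.035, y = 0.122
  n-octane: x = 0.468, y = 0.398
  n-nonane: x = 0.402, y = 0.117
Drum-2 feed = drum-1 vapor: z₂ = (0.3631, 0.1220, 0.3982, 0.1167).
Drum 2:
Let ψ₂ = V/F and solve Σ zᵢ(Kᵢ−1)/(1+ψ₂(Kᵢ−1)) = 0.
g(0) = ΣzᵢKᵢ − 1 = 0.056 and g(1) = 1 − Σzᵢ/Kᵢ = -1.074, so a root lies in (0, 1).
Iterate (Newton) starting at ψ₂ = 0.5:
  ψ₂ = 0.500: g = -0.2308, g' = -0.705 → ψ₂ = 0.173
  ψ₂ = 0.173: g = -0.0361, g' = -0.536 → ψ₂ = 0.105
Converged at ψ₂ = 0.105.
  n-hexane: x = 0.333, y = 0.617
  ethyl acetate: x = 0.114, y = 0.191
  n-octane: x = 0.424, y = 0.174
  n-nonane: x = 0.128, y = 0.018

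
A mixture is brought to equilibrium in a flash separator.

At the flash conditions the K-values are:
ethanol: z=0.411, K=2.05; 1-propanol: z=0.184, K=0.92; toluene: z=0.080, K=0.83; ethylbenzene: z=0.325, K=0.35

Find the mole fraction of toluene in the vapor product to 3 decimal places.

y_toluene = 0.071

Newton–Raphson from β = 0.42:
  β = 0.420: g = -0.0210, g' = -0.482 → β = 0.376
Converged at β = 0.376.
Compositions from xᵢ = zᵢ/(1+β(Kᵢ−1)), yᵢ = Kᵢxᵢ:
  ethanol: x = 0.295, y = 0.604
  1-propanol: x = 0.190, y = 0.175
  toluene: x = 0.085, y = 0.071
  ethylbenzene: x = 0.430, y = 0.151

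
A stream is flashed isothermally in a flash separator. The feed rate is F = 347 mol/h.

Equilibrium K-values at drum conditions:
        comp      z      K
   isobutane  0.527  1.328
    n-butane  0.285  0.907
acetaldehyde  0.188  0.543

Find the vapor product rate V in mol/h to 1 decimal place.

V = 202.2 mol/h

Rachford–Rice: g(ψ) = Σ zᵢ(Kᵢ−1)/(1+ψ(Kᵢ−1)) = 0.
g(0) = ΣzᵢKᵢ − 1 = 0.060 and g(1) = 1 − Σzᵢ/Kᵢ = -0.057, so a root lies in (0, 1).
Iterate (Newton) starting at ψ = 0.5:
  ψ = 0.500: g = 0.0093, g' = -0.111 → ψ = 0.585
  ψ = 0.585: g = -0.0002, g' = -0.116 → ψ = 0.583
Converged at ψ = 0.583.
Then V = ψ·F = 0.5827·347 = 202.2 mol/h and L = F − V = 144.8 mol/h.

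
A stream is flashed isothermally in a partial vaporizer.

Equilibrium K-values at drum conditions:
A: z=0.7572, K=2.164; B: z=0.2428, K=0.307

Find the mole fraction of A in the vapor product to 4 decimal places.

y_A = 0.8076

Rachford–Rice: g(ψ) = Σ zᵢ(Kᵢ−1)/(1+ψ(Kᵢ−1)) = 0.
Feasibility: ΣzᵢKᵢ = 1.7131, Σzᵢ/Kᵢ = 1.1408 — both > 1, two phases present.
Newton iteration, ψ⁰ = 0.45:
  ψ = 0.4500: g = 0.33390, g' = -0.6881 → ψ = 0.9353
  ψ = 0.9353: g = -0.05622, g' = -1.1770 → ψ = 0.8875
  ψ = 0.8875: g = -0.00356, g' = -1.0350 → ψ = 0.8841
  ψ = 0.8841: g = -0.00001, g' = -1.0264 → ψ = 0.8840
Converged at ψ = 0.8840.
Compositions from xᵢ = zᵢ/(1+ψ(Kᵢ−1)), yᵢ = Kᵢxᵢ:
  A: x = 0.3732, y = 0.8076
  B: x = 0.6268, y = 0.1924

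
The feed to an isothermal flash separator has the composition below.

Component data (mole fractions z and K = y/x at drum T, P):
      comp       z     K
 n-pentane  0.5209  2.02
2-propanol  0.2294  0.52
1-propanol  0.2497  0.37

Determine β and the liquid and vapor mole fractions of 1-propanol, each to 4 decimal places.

Let β = V/F and solve Σ zᵢ(Kᵢ−1)/(1+β(Kᵢ−1)) = 0.
Check two-phase: ΣzᵢKᵢ = 1.2639 > 1 and Σzᵢ/Kᵢ = 1.3739 > 1, so g(0) = 0.2639 > 0 and g(1) = -0.3739 < 0.
Newton–Raphson from β = 0.43:
  β = 0.4300: g = 0.01482, g' = -0.5322 → β = 0.4578
Converged at β = 0.4578.
Compositions from xᵢ = zᵢ/(1+β(Kᵢ−1)), yᵢ = Kᵢxᵢ:
  n-pentane: x = 0.3551, y = 0.7173
  2-propanol: x = 0.2940, y = 0.1529
  1-propanol: x = 0.3509, y = 0.1298

β = 0.4578, x_1-propanol = 0.3509, y_1-propanol = 0.1298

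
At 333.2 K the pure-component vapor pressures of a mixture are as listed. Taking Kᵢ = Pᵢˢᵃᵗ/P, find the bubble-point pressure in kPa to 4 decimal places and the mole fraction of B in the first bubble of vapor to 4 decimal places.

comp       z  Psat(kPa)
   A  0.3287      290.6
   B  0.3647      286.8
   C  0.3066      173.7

At the bubble point ψ → 0, so ΣzᵢKᵢ = 1 with Kᵢ = Pᵢˢᵃᵗ/P ⇒ P = ΣzᵢPᵢˢᵃᵗ.
P = 0.3287·290.6 + 0.3647·286.8 + 0.3066·173.7 = 253.3726 kPa
yᵢ = zᵢPᵢˢᵃᵗ/P ⇒ y_B = 0.3647·286.8/253.3726 = 0.4128

Pbub = 253.3726 kPa, y_B = 0.4128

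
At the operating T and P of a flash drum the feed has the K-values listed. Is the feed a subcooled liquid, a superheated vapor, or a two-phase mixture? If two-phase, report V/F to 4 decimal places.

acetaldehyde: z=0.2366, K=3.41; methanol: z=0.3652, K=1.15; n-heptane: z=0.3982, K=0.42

ΣzᵢKᵢ = 1.3940; Σzᵢ/Kᵢ = 1.3350.
Both exceed 1, so a two-phase solution exists.
Let ψ = V/F and solve Σ zᵢ(Kᵢ−1)/(1+ψ(Kᵢ−1)) = 0.
Newton iteration, ψ⁰ = 0.5:
  ψ = 0.5000: g = -0.01574, g' = -0.5555 → ψ = 0.4717
  ψ = 0.4717: g = 0.00009, g' = -0.5620 → ψ = 0.4718
Converged at ψ = 0.4718.

two-phase, V/F = 0.4718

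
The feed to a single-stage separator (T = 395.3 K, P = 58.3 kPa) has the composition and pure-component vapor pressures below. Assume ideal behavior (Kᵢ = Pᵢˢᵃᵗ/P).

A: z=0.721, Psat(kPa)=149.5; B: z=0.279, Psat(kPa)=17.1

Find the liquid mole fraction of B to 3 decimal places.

Raoult's law: Kᵢ = Pᵢˢᵃᵗ/P = Pᵢˢᵃᵗ/58.3.
  K_A = 149.5/58.3 = 2.56432, K_B = 17.1/58.3 = 0.29331
Rachford–Rice: g(ψ) = Σ zᵢ(Kᵢ−1)/(1+ψ(Kᵢ−1)) = 0.
Check two-phase: ΣzᵢKᵢ = 1.931 > 1 and Σzᵢ/Kᵢ = 1.232 > 1, so g(0) = 0.931 > 0 and g(1) = -0.232 < 0.
Binary case is linear: z₁(K₁−1)(1+ψ(K₂−1)) + z₂(K₂−1)(1+ψ(K₁−1)) = 0
⇒ ψ = [z₁(K₁−1)+z₂(K₂−1)] / [−(K₁−1)(K₂−1)] = 0.9307/1.1055 = 0.842
Compositions from xᵢ = zᵢ/(1+ψ(Kᵢ−1)), yᵢ = Kᵢxᵢ:
  A: x = 0.311, y = 0.798
  B: x = 0.689, y = 0.202

x_B = 0.689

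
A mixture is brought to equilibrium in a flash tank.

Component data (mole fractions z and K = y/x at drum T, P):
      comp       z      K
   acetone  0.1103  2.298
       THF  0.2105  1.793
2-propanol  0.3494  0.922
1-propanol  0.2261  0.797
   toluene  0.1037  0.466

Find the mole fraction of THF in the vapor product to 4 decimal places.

Material balance + equilibrium reduce to Σ zᵢ(Kᵢ−1)/(1+V/F(Kᵢ−1)) = 0.
Feasibility: ΣzᵢKᵢ = 1.1816, Σzᵢ/Kᵢ = 1.0506 — both > 1, two phases present.
Newton–Raphson from V/F = 0.5:
  V/F = 0.5000: g = 0.05136, g' = -0.2051 → V/F = 0.7504
  V/F = 0.7504: g = 0.00167, g' = -0.1974 → V/F = 0.7589
Converged at V/F = 0.7589.
Compositions from xᵢ = zᵢ/(1+V/F(Kᵢ−1)), yᵢ = Kᵢxᵢ:
  acetone: x = 0.0556, y = 0.1277
  THF: x = 0.1314, y = 0.2356
  2-propanol: x = 0.3714, y = 0.3424
  1-propanol: x = 0.2673, y = 0.2130
  toluene: x = 0.1744, y = 0.0813

y_THF = 0.2356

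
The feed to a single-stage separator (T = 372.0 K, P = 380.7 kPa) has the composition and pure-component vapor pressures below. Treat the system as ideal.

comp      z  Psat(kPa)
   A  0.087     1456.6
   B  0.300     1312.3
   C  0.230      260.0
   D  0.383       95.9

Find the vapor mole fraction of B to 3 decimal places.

y_B = 0.526

Raoult's law: Kᵢ = Pᵢˢᵃᵗ/P = Pᵢˢᵃᵗ/380.7.
  K_A = 1456.6/380.7 = 3.82611, K_B = 1312.3/380.7 = 3.44707, K_C = 260.0/380.7 = 0.68295, K_D = 95.9/380.7 = 0.25190
Let ψ = V/F and solve Σ zᵢ(Kᵢ−1)/(1+ψ(Kᵢ−1)) = 0.
Feasibility: ΣzᵢKᵢ = 1.621, Σzᵢ/Kᵢ = 1.967 — both > 1, two phases present.
Newton–Raphson from ψ = 0.5:
  ψ = 0.500: g = -0.1123, g' = -1.062 → ψ = 0.394
Converged at ψ = 0.394.
Compositions from xᵢ = zᵢ/(1+ψ(Kᵢ−1)), yᵢ = Kᵢxᵢ:
  A: x = 0.041, y = 0.157
  B: x = 0.153, y = 0.526
  C: x = 0.263, y = 0.180
  D: x = 0.543, y = 0.137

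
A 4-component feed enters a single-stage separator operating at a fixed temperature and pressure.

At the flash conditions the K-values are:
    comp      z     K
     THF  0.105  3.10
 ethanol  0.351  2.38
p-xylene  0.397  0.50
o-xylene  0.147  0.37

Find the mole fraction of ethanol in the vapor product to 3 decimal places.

Rachford–Rice: g(ψ) = Σ zᵢ(Kᵢ−1)/(1+ψ(Kᵢ−1)) = 0.
Feasibility: ΣzᵢKᵢ = 1.414, Σzᵢ/Kᵢ = 1.373 — both > 1, two phases present.
Newton–Raphson from ψ = 0.5:
  ψ = 0.500: g = -0.0057, g' = -0.645 → ψ = 0.491
Converged at ψ = 0.491.
Compositions from xᵢ = zᵢ/(1+ψ(Kᵢ−1)), yᵢ = Kᵢxᵢ:
  THF: x = 0.052, y = 0.160
  ethanol: x = 0.209, y = 0.498
  p-xylene: x = 0.526, y = 0.263
  o-xylene: x = 0.213, y = 0.079

y_ethanol = 0.498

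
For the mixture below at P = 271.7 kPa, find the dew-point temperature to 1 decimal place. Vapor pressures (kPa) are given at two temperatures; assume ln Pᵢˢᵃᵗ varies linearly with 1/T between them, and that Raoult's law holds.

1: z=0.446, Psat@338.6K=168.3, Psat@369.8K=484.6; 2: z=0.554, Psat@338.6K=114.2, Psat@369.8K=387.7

Dew-point temperature: Σzᵢ·P/Pᵢˢᵃᵗ(T) = 1. Interpolate ln Pᵢˢᵃᵗ = aᵢ + bᵢ/T.
  T = 338.6 K: ΣzᵢP/Pᵢˢᵃᵗ = 2.0381
  T = 369.8 K: ΣzᵢP/Pᵢˢᵃᵗ = 0.6383
  T = 354.2 K: ΣzᵢP/Pᵢˢᵃᵗ = 1.1109
  T = 362.0 K: ΣzᵢP/Pᵢˢᵃᵗ = 0.8369
  T = 358.1 K: ΣzᵢP/Pᵢˢᵃᵗ = 0.9627
  T = 356.1 K: ΣzᵢP/Pᵢˢᵃᵗ = 1.0356
Interpolating between 356.1 K and 358.1 K gives T ≈ 357.1 K.

T = 357.1 K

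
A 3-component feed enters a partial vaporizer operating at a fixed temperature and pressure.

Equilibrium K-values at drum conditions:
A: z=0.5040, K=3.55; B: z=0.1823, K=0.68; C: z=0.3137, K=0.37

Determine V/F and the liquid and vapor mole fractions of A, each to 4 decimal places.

V/F = 0.7383, x_A = 0.1748, y_A = 0.6207

Rachford–Rice: g(V/F) = Σ zᵢ(Kᵢ−1)/(1+V/F(Kᵢ−1)) = 0.
g(0) = ΣzᵢKᵢ − 1 = 1.0292 and g(1) = 1 − Σzᵢ/Kᵢ = -0.2579, so a root lies in (0, 1).
Newton–Raphson from V/F = 0.5:
  V/F = 0.5000: g = 0.20696, g' = -0.9250 → V/F = 0.7237
  V/F = 0.7237: g = 0.01247, g' = -0.8570 → V/F = 0.7383
Converged at V/F = 0.7383.
Compositions from xᵢ = zᵢ/(1+V/F(Kᵢ−1)), yᵢ = Kᵢxᵢ:
  A: x = 0.1748, y = 0.6207
  B: x = 0.2387, y = 0.1623
  C: x = 0.5865, y = 0.2170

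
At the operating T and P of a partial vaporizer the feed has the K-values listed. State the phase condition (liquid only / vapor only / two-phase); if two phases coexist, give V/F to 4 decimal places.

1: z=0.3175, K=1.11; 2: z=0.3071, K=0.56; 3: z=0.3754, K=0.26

ΣzᵢKᵢ = 0.6220; Σzᵢ/Kᵢ = 2.2783.
Since ΣzᵢKᵢ < 1 the mixture is below its bubble point — single liquid phase.

liquid only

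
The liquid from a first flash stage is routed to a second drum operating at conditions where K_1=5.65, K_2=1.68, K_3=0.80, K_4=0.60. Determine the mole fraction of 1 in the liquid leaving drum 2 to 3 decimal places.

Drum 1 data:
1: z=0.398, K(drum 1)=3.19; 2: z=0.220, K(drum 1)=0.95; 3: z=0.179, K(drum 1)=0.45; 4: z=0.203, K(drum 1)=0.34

x_1 (drum 2) = 0.036

Drum 1:
Rachford–Rice: g(ψ₁) = Σ zᵢ(Kᵢ−1)/(1+ψ₁(Kᵢ−1)) = 0.
g(0) = ΣzᵢKᵢ − 1 = 0.628 and g(1) = 1 − Σzᵢ/Kᵢ = -0.351, so a root lies in (0, 1).
Newton–Raphson from ψ₁ = 0.5:
  ψ₁ = 0.500: g = 0.0690, g' = -0.735 → ψ₁ = 0.594
  ψ₁ = 0.594: g = 0.0010, g' = -0.720 → ψ₁ = 0.595
Converged at ψ₁ = 0.595.
Drum-1 compositions:
  1: x = 0.173, y = 0.551
  2: x = 0.227, y = 0.215
  3: x = 0.266, y = 0.120
  4: x = 0.334, y = 0.114
Drum-2 feed = drum-1 liquid: z₂ = (0.1728, 0.2267, 0.2661, 0.3344).
Drum 2:
Let ψ₂ = V/F and solve Σ zᵢ(Kᵢ−1)/(1+ψ₂(Kᵢ−1)) = 0.
g(0) = ΣzᵢKᵢ − 1 = 0.771 and g(1) = 1 − Σzᵢ/Kᵢ = -0.055, so a root lies in (0, 1).
Newton–Raphson from ψ₂ = 0.65:
  ψ₂ = 0.650: g = 0.0647, g' = -0.393 → ψ₂ = 0.815
  ψ₂ = 0.815: g = 0.0050, g' = -0.339 → ψ₂ = 0.830
Converged at ψ₂ = 0.830.
  1: x = 0.036, y = 0.201
  2: x = 0.145, y = 0.244
  3: x = 0.319, y = 0.255
  4: x = 0.500, y = 0.300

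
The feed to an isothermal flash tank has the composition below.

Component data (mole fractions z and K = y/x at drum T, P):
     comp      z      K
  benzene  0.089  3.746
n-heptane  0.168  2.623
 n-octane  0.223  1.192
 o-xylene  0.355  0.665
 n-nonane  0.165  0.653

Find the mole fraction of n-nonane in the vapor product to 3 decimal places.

y_n-nonane = 0.147

Iterate (Newton) starting at β = 0.55:
  β = 0.550: g = 0.0636, g' = -0.327 → β = 0.745
  β = 0.745: g = 0.0056, g' = -0.276 → β = 0.765
Converged at β = 0.765.
Compositions from xᵢ = zᵢ/(1+β(Kᵢ−1)), yᵢ = Kᵢxᵢ:
  benzene: x = 0.029, y = 0.108
  n-heptane: x = 0.075, y = 0.197
  n-octane: x = 0.194, y = 0.232
  o-xylene: x = 0.477, y = 0.317
  n-nonane: x = 0.225, y = 0.147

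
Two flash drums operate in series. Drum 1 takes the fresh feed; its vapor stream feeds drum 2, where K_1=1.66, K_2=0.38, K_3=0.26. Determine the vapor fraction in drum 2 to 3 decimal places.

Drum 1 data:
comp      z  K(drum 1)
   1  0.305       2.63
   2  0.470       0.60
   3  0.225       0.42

Drum 1:
Newton iteration, ψ₁⁰ = 0.5:
  ψ₁ = 0.500: g = -0.1449, g' = -0.514 → ψ₁ = 0.218
  ψ₁ = 0.218: g = 0.0115, g' = -0.631 → ψ₁ = 0.236
Converged at ψ₁ = 0.236.
Drum-1 compositions:
  1: x = 0.220, y = 0.579
  2: x = 0.519, y = 0.311
  3: x = 0.261, y = 0.110
Drum-2 feed = drum-1 vapor: z₂ = (0.5790, 0.3115, 0.1095).
Drum 2:
Rachford–Rice: g(ψ₂) = Σ zᵢ(Kᵢ−1)/(1+ψ₂(Kᵢ−1)) = 0.
Feasibility: ΣzᵢKᵢ = 1.108, Σzᵢ/Kᵢ = 1.590 — both > 1, two phases present.
Newton iteration, ψ₂⁰ = 0.5:
  ψ₂ = 0.500: g = -0.1212, g' = -0.545 → ψ₂ = 0.278
  ψ₂ = 0.278: g = -0.0123, g' = -0.450 → ψ₂ = 0.250
Converged at ψ₂ = 0.250.
  1: x = 0.497, y = 0.825
  2: x = 0.369, y = 0.140
  3: x = 0.134, y = 0.035

V/F (drum 2) = 0.250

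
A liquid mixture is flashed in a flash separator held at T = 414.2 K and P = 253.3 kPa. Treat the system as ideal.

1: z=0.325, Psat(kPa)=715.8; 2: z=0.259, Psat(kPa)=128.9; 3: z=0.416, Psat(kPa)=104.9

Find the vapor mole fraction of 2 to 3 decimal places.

y_2 = 0.148

Raoult's law: Kᵢ = Pᵢˢᵃᵗ/P = Pᵢˢᵃᵗ/253.3.
  K_1 = 715.8/253.3 = 2.82590, K_2 = 128.9/253.3 = 0.50888, K_3 = 104.9/253.3 = 0.41413
Newton iteration, ψ⁰ = 0.31:
  ψ = 0.310: g = -0.0689, g' = -0.742 → ψ = 0.217
  ψ = 0.217: g = 0.0033, g' = -0.821 → ψ = 0.221
Converged at ψ = 0.221.
Compositions from xᵢ = zᵢ/(1+ψ(Kᵢ−1)), yᵢ = Kᵢxᵢ:
  1: x = 0.232, y = 0.654
  2: x = 0.291, y = 0.148
  3: x = 0.478, y = 0.198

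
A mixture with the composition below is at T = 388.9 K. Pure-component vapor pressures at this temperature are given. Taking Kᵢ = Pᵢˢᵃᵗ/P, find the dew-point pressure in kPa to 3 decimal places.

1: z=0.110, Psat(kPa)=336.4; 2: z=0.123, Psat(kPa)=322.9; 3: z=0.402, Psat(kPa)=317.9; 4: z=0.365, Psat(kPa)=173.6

At the dew point ψ → 1, so Σzᵢ/Kᵢ = 1 with Kᵢ = Pᵢˢᵃᵗ/P ⇒ 1/P = Σzᵢ/Pᵢˢᵃᵗ.
1/P = 0.110/336.4 + 0.123/322.9 + 0.402/317.9 + 0.365/173.6 = 0.004075 ⇒ P = 245.399 kPa

Pdew = 245.399 kPa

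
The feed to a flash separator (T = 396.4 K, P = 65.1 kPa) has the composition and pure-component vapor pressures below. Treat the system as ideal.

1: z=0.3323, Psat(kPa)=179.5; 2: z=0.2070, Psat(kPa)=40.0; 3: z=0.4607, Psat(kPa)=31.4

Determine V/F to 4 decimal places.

V/F = 0.3151

Raoult's law: Kᵢ = Pᵢˢᵃᵗ/P = Pᵢˢᵃᵗ/65.1.
  K_1 = 179.5/65.1 = 2.757296, K_2 = 40.0/65.1 = 0.614439, K_3 = 31.4/65.1 = 0.482335
Newton–Raphson from V/F = 0.5:
  V/F = 0.5000: g = -0.10981, g' = -0.5627 → V/F = 0.3049
  V/F = 0.3049: g = 0.00662, g' = -0.6487 → V/F = 0.3151
Converged at V/F = 0.3151.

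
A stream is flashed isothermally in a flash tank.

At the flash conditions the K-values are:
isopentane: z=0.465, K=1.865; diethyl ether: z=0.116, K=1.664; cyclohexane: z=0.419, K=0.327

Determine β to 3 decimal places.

β = 0.354

Let β = V/F and solve Σ zᵢ(Kᵢ−1)/(1+β(Kᵢ−1)) = 0.
g(0) = ΣzᵢKᵢ − 1 = 0.197 and g(1) = 1 − Σzᵢ/Kᵢ = -0.600, so a root lies in (0, 1).
Newton iteration, β⁰ = 0.5:
  β = 0.500: g = -0.0864, g' = -0.629 → β = 0.363
  β = 0.363: g = -0.0048, g' = -0.567 → β = 0.354
Converged at β = 0.354.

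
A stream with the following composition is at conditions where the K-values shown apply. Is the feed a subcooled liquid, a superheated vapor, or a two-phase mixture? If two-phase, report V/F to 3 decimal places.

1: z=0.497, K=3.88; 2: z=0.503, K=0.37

ΣzᵢKᵢ = 2.114; Σzᵢ/Kᵢ = 1.488.
Both exceed 1, so a two-phase solution exists.
Newton–Raphson from ψ = 0.64:
  ψ = 0.640: g = -0.0275, g' = -1.070 → ψ = 0.614
Converged at ψ = 0.614.

two-phase, V/F = 0.614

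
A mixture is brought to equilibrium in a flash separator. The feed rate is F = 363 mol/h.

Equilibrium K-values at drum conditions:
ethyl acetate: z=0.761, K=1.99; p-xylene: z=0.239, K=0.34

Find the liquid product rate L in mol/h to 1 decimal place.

Rachford–Rice: g(ψ) = Σ zᵢ(Kᵢ−1)/(1+ψ(Kᵢ−1)) = 0.
Check two-phase: ΣzᵢKᵢ = 1.596 > 1 and Σzᵢ/Kᵢ = 1.085 > 1, so g(0) = 0.596 > 0 and g(1) = -0.085 < 0.
Iterate (Newton) starting at ψ = 0.5:
  ψ = 0.500: g = 0.2685, g' = -0.566 → ψ = 0.975
  ψ = 0.975: g = -0.0588, g' = -1.011 → ψ = 0.917
  ψ = 0.917: g = -0.0043, g' = -0.872 → ψ = 0.912
Converged at ψ = 0.912.
Then V = ψ·F = 0.9116·363 = 330.9 mol/h and L = F − V = 32.1 mol/h.

L = 32.1 mol/h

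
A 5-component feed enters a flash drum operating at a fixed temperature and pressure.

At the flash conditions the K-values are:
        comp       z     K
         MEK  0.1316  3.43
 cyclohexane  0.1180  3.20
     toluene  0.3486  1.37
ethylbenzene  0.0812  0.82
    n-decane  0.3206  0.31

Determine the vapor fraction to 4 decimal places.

Newton iteration, ψ⁰ = 0.5:
  ψ = 0.5000: g = 0.02305, g' = -0.6808 → ψ = 0.5338
  ψ = 0.5338: g = -0.00009, g' = -0.6871 → ψ = 0.5337
Converged at ψ = 0.5337.

ψ = 0.5337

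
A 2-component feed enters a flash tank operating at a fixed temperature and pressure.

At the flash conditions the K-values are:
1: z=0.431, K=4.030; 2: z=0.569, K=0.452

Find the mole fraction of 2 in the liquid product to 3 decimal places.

x_2 = 0.847

Material balance + equilibrium reduce to Σ zᵢ(Kᵢ−1)/(1+V/F(Kᵢ−1)) = 0.
Check two-phase: ΣzᵢKᵢ = 1.994 > 1 and Σzᵢ/Kᵢ = 1.366 > 1, so g(0) = 0.994 > 0 and g(1) = -0.366 < 0.
Binary case is linear: z₁(K₁−1)(1+V/F(K₂−1)) + z₂(K₂−1)(1+V/F(K₁−1)) = 0
⇒ V/F = [z₁(K₁−1)+z₂(K₂−1)] / [−(K₁−1)(K₂−1)] = 0.9941/1.6604 = 0.599
Compositions from xᵢ = zᵢ/(1+V/F(Kᵢ−1)), yᵢ = Kᵢxᵢ:
  1: x = 0.153, y = 0.617
  2: x = 0.847, y = 0.383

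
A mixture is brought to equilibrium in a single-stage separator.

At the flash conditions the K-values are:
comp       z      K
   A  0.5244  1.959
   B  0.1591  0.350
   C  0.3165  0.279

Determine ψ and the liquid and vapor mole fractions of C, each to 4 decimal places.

Material balance + equilibrium reduce to Σ zᵢ(Kᵢ−1)/(1+ψ(Kᵢ−1)) = 0.
Feasibility: ΣzᵢKᵢ = 1.1713, Σzᵢ/Kᵢ = 1.8567 — both > 1, two phases present.
Newton iteration, ψ⁰ = 0.5:
  ψ = 0.5000: g = -0.17013, g' = -0.7702 → ψ = 0.2791
  ψ = 0.2791: g = -0.01530, g' = -0.6583 → ψ = 0.2559
  ψ = 0.2559: g = -0.00004, g' = -0.6551 → ψ = 0.2558
Converged at ψ = 0.2558.
Compositions from xᵢ = zᵢ/(1+ψ(Kᵢ−1)), yᵢ = Kᵢxᵢ:
  A: x = 0.4211, y = 0.8249
  B: x = 0.1908, y = 0.0668
  C: x = 0.3881, y = 0.1083

ψ = 0.2558, x_C = 0.3881, y_C = 0.1083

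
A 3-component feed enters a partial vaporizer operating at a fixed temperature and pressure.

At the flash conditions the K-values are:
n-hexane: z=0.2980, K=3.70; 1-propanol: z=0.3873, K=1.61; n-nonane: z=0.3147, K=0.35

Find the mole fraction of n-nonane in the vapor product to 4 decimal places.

y_n-nonane = 0.2249

Rachford–Rice: g(V/F) = Σ zᵢ(Kᵢ−1)/(1+V/F(Kᵢ−1)) = 0.
Check two-phase: ΣzᵢKᵢ = 1.8363 > 1 and Σzᵢ/Kᵢ = 1.2202 > 1, so g(0) = 0.8363 > 0 and g(1) = -0.2202 < 0.
Newton iteration, V/F⁰ = 0.54:
  V/F = 0.5400: g = 0.18987, g' = -0.7568 → V/F = 0.7909
  V/F = 0.7909: g = -0.00498, g' = -0.8497 → V/F = 0.7850
Converged at V/F = 0.7850.
Compositions from xᵢ = zᵢ/(1+V/F(Kᵢ−1)), yᵢ = Kᵢxᵢ:
  n-hexane: x = 0.0955, y = 0.3535
  1-propanol: x = 0.2619, y = 0.4216
  n-nonane: x = 0.6426, y = 0.2249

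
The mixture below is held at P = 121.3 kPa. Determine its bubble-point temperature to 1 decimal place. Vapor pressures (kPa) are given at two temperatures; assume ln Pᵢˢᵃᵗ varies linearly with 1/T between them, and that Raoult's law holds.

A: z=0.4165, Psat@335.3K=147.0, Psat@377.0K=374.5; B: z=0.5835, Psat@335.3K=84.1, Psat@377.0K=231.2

Bubble-point temperature: ΣzᵢPᵢˢᵃᵗ(T) = P. Interpolate ln Pᵢˢᵃᵗ = aᵢ + bᵢ/T.
  T = 335.3 K: ΣzᵢPᵢˢᵃᵗ = 110.30 kPa
  T = 377.0 K: ΣzᵢPᵢˢᵃᵗ = 290.88 kPa
  T = 356.1 K: ΣzᵢPᵢˢᵃᵗ = 184.03 kPa
  T = 345.7 K: ΣzᵢPᵢˢᵃᵗ = 143.57 kPa
  T = 340.5 K: ΣzᵢPᵢˢᵃᵗ = 126.09 kPa
  T = 337.9 K: ΣzᵢPᵢˢᵃᵗ = 117.99 kPa
Interpolating between 337.9 K and 340.5 K gives T ≈ 339.0 K.

T = 339.0 K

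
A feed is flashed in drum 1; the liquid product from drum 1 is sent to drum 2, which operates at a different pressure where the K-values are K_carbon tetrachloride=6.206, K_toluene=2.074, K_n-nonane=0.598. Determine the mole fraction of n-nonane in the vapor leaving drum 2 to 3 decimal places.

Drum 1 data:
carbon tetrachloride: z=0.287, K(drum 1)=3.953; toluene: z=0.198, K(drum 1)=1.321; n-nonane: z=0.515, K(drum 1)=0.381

y_n-nonane (drum 2) = 0.502

Drum 1:
Let ψ₁ = V/F and solve Σ zᵢ(Kᵢ−1)/(1+ψ₁(Kᵢ−1)) = 0.
Feasibility: ΣzᵢKᵢ = 1.592, Σzᵢ/Kᵢ = 1.574 — both > 1, two phases present.
Newton–Raphson from ψ₁ = 0.5:
  ψ₁ = 0.500: g = -0.0647, g' = -0.837 → ψ₁ = 0.423
  ψ₁ = 0.423: g = 0.0012, g' = -0.873 → ψ₁ = 0.424
Converged at ψ₁ = 0.424.
Drum-1 compositions:
  carbon tetrachloride: x = 0.127, y = 0.504
  toluene: x = 0.174, y = 0.230
  n-nonane: x = 0.698, y = 0.266
Drum-2 feed = drum-1 liquid: z₂ = (0.1274, 0.1743, 0.6983).
Drum 2:
Newton iteration, ψ₂⁰ = 0.5:
  ψ₂ = 0.500: g = -0.0454, g' = -0.528 → ψ₂ = 0.414
  ψ₂ = 0.414: g = 0.0031, g' = -0.606 → ψ₂ = 0.419
Converged at ψ₂ = 0.419.
  carbon tetrachloride: x = 0.040, y = 0.249
  toluene: x = 0.120, y = 0.249
  n-nonane: x = 0.840, y = 0.502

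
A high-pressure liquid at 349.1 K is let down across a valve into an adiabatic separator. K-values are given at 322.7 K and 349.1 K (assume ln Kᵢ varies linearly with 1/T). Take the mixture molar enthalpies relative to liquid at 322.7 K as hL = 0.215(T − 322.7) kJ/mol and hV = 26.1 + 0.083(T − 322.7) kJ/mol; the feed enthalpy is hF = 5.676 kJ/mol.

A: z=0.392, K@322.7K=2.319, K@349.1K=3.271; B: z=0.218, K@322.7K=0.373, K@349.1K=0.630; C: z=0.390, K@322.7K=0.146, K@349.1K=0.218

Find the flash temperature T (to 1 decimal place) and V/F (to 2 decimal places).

Adiabatic flash: solve Rachford–Rice at each trial T, then check hF = ψ·hV(T) + (1−ψ)·hL(T).
  T = 322.7 K: K = (2.319, 0.373, 0.146), RR gives ψ = 0.046, H_out = 1.202 kJ/mol
  T = 349.1 K: K = (3.271, 0.630, 0.218), RR gives ψ = 0.335, H_out = 13.258 kJ/mol
  T = 335.9 K: K = (2.773, 0.490, 0.180), RR gives ψ = 0.206, H_out = 7.852 kJ/mol
  T = 329.3 K: K = (2.540, 0.429, 0.162), RR gives ψ = 0.132, H_out = 4.744 kJ/mol
  T = 332.6 K: K = (2.655, 0.458, 0.171), RR gives ψ = 0.170, H_out = 6.342 kJ/mol
  T = 331.0 K: K = (2.599, 0.444, 0.167), RR gives ψ = 0.152, H_out = 5.579 kJ/mol
Linear interpolation between T = 331.0 (H_out = 5.579) and T = 332.6 (H_out = 6.342) on hF = 5.676 gives T ≈ 331.2 K, at which ψ = 0.15.

T = 331.2 K, V/F = 0.15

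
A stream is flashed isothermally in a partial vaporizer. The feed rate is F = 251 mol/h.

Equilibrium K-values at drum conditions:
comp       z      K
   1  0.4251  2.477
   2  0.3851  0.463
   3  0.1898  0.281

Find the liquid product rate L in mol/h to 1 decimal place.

Material balance + equilibrium reduce to Σ zᵢ(Kᵢ−1)/(1+V/F(Kᵢ−1)) = 0.
Feasibility: ΣzᵢKᵢ = 1.2846, Σzᵢ/Kᵢ = 1.6788 — both > 1, two phases present.
Newton iteration, V/F⁰ = 0.63:
  V/F = 0.6300: g = -0.23676, g' = -0.8304 → V/F = 0.3449
  V/F = 0.3449: g = -0.01928, g' = -0.7478 → V/F = 0.3191
  V/F = 0.3191: g = 0.00009, g' = -0.7554 → V/F = 0.3192
Converged at V/F = 0.3192.
Then V = V/F·F = 0.3192·251 = 80.1 mol/h and L = F − V = 170.9 mol/h.

L = 170.9 mol/h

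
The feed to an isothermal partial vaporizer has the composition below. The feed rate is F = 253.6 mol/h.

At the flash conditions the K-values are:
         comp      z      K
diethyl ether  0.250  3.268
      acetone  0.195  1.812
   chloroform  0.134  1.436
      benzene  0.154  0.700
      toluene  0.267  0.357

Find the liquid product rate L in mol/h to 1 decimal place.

Let ψ = V/F and solve Σ zᵢ(Kᵢ−1)/(1+ψ(Kᵢ−1)) = 0.
Check two-phase: ΣzᵢKᵢ = 1.566 > 1 and Σzᵢ/Kᵢ = 1.245 > 1, so g(0) = 0.566 > 0 and g(1) = -0.245 < 0.
Newton–Raphson from ψ = 0.5:
  ψ = 0.500: g = 0.1189, g' = -0.624 → ψ = 0.691
Converged at ψ = 0.691.
Then V = ψ·F = 0.6909·253.6 = 175.2 mol/h and L = F − V = 78.4 mol/h.

L = 78.4 mol/h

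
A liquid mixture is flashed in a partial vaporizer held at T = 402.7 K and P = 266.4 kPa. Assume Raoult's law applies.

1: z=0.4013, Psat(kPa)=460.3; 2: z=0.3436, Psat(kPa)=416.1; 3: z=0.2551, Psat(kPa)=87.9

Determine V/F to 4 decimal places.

V/F = 0.7180

Raoult's law: Kᵢ = Pᵢˢᵃᵗ/P = Pᵢˢᵃᵗ/266.4.
  K_1 = 460.3/266.4 = 1.727853, K_2 = 416.1/266.4 = 1.561937, K_3 = 87.9/266.4 = 0.329955
Iterate (Newton) starting at V/F = 0.5:
  V/F = 0.5000: g = 0.10784, g' = -0.4394 → V/F = 0.7454
  V/F = 0.7454: g = -0.01606, g' = -0.6004 → V/F = 0.7187
  V/F = 0.7187: g = -0.00038, g' = -0.5728 → V/F = 0.7180
Converged at V/F = 0.7180.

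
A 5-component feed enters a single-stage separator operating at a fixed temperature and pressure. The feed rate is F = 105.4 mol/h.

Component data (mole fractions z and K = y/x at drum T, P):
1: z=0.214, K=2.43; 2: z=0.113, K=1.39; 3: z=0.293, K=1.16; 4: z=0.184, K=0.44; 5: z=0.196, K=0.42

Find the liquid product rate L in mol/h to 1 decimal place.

L = 64.3 mol/h

Newton–Raphson from ψ = 0.5:
  ψ = 0.500: g = -0.0445, g' = -0.409 → ψ = 0.391
  ψ = 0.391: g = -0.0004, g' = -0.404 → ψ = 0.390
Converged at ψ = 0.390.
Then V = ψ·F = 0.3902·105.4 = 41.1 mol/h and L = F − V = 64.3 mol/h.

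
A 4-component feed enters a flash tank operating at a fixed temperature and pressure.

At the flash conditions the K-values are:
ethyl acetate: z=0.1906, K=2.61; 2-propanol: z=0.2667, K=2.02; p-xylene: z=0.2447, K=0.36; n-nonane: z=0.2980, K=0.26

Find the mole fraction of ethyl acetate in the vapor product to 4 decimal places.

Rachford–Rice: g(ψ) = Σ zᵢ(Kᵢ−1)/(1+ψ(Kᵢ−1)) = 0.
g(0) = ΣzᵢKᵢ − 1 = 0.2018 and g(1) = 1 − Σzᵢ/Kᵢ = -1.0309, so a root lies in (0, 1).
Newton iteration, ψ⁰ = 0.4:
  ψ = 0.4000: g = -0.14387, g' = -0.8331 → ψ = 0.2273
  ψ = 0.2273: g = -0.00290, g' = -0.8208 → ψ = 0.2238
Converged at ψ = 0.2238.
Compositions from xᵢ = zᵢ/(1+ψ(Kᵢ−1)), yᵢ = Kᵢxᵢ:
  ethyl acetate: x = 0.1401, y = 0.3657
  2-propanol: x = 0.2171, y = 0.4386
  p-xylene: x = 0.2856, y = 0.1028
  n-nonane: x = 0.3571, y = 0.0929

y_ethyl acetate = 0.3657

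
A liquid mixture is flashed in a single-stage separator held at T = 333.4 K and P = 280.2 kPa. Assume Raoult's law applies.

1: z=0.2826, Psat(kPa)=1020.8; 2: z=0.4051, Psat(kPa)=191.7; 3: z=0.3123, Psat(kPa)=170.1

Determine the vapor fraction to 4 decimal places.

ψ = 0.5351

Raoult's law: Kᵢ = Pᵢˢᵃᵗ/P = Pᵢˢᵃᵗ/280.2.
  K_1 = 1020.8/280.2 = 3.643112, K_2 = 191.7/280.2 = 0.684154, K_3 = 170.1/280.2 = 0.607066
Let ψ = V/F and solve Σ zᵢ(Kᵢ−1)/(1+ψ(Kᵢ−1)) = 0.
g(0) = ΣzᵢKᵢ − 1 = 0.4963 and g(1) = 1 − Σzᵢ/Kᵢ = -0.1841, so a root lies in (0, 1).
Newton iteration, ψ⁰ = 0.5:
  ψ = 0.5000: g = 0.01708, g' = -0.4980 → ψ = 0.5343
  ψ = 0.5343: g = 0.00040, g' = -0.4750 → ψ = 0.5351
Converged at ψ = 0.5351.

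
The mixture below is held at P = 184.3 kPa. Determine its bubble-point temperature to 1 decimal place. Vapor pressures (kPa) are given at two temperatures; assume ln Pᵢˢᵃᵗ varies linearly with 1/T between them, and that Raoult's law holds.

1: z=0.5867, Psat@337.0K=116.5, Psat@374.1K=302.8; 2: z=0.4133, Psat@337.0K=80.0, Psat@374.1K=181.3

Bubble-point temperature: ΣzᵢPᵢˢᵃᵗ(T) = P. Interpolate ln Pᵢˢᵃᵗ = aᵢ + bᵢ/T.
  T = 337.0 K: ΣzᵢPᵢˢᵃᵗ = 101.41 kPa
  T = 374.1 K: ΣzᵢPᵢˢᵃᵗ = 252.58 kPa
  T = 355.6 K: ΣzᵢPᵢˢᵃᵗ = 164.02 kPa
  T = 364.9 K: ΣzᵢPᵢˢᵃᵗ = 204.88 kPa
  T = 360.2 K: ΣzᵢPᵢˢᵃᵗ = 183.35 kPa
  T = 362.5 K: ΣzᵢPᵢˢᵃᵗ = 193.66 kPa
Interpolating between 360.2 K and 362.5 K gives T ≈ 360.4 K.

T = 360.4 K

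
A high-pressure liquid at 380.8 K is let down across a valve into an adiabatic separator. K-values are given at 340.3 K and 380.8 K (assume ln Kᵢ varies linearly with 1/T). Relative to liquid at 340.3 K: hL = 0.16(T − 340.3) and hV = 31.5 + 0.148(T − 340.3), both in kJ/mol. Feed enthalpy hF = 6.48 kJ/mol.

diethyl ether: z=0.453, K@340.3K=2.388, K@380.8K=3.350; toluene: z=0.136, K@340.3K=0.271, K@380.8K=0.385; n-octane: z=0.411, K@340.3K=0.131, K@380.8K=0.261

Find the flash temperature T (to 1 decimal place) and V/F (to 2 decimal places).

T = 344.8 K, V/F = 0.18

Adiabatic flash: solve Rachford–Rice at each trial T, then check hF = ψ·hV(T) + (1−ψ)·hL(T).
  T = 340.3 K: K = (2.388, 0.271, 0.131), RR gives ψ = 0.149, H_out = 4.679 kJ/mol
  T = 380.8 K: K = (3.350, 0.385, 0.261), RR gives ψ = 0.405, H_out = 19.056 kJ/mol
  T = 360.6 K: K = (2.857, 0.326, 0.189), RR gives ψ = 0.287, H_out = 12.230 kJ/mol
  T = 350.5 K: K = (2.620, 0.298, 0.158), RR gives ψ = 0.223, H_out = 8.628 kJ/mol
  T = 345.4 K: K = (2.503, 0.285, 0.144), RR gives ψ = 0.187, H_out = 6.705 kJ/mol
  T = 342.9 K: K = (2.446, 0.278, 0.138), RR gives ψ = 0.169, H_out = 5.726 kJ/mol
  T = 344.1 K: K = (2.473, 0.281, 0.141), RR gives ψ = 0.178, H_out = 6.199 kJ/mol
Linear interpolation between T = 344.1 (H_out = 6.199) and T = 345.4 (H_out = 6.705) on hF = 6.48 gives T ≈ 344.8 K, at which ψ = 0.18.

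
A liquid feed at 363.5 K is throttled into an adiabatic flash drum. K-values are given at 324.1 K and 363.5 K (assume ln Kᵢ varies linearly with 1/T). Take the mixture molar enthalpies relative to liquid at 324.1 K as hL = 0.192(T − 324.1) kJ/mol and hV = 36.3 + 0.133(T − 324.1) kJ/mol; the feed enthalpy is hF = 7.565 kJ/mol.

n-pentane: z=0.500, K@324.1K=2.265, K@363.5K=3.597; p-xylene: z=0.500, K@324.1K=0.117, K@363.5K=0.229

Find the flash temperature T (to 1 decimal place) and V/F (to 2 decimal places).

Adiabatic flash: solve Rachford–Rice at each trial T, then check hF = ψ·hV(T) + (1−ψ)·hL(T).
  T = 324.1 K: K = (2.265, 0.117), RR gives ψ = 0.171, H_out = 6.207 kJ/mol
  T = 363.5 K: K = (3.597, 0.229), RR gives ψ = 0.456, H_out = 23.057 kJ/mol
  T = 343.8 K: K = (2.892, 0.167), RR gives ψ = 0.336, H_out = 15.586 kJ/mol
  T = 334.0 K: K = (2.570, 0.141), RR gives ψ = 0.263, H_out = 11.308 kJ/mol
  T = 329.1 K: K = (2.417, 0.129), RR gives ψ = 0.221, H_out = 8.911 kJ/mol
  T = 326.6 K: K = (2.340, 0.123), RR gives ψ = 0.197, H_out = 7.596 kJ/mol
  T = 325.4 K: K = (2.304, 0.120), RR gives ψ = 0.185, H_out = 6.940 kJ/mol
Linear interpolation between T = 325.4 (H_out = 6.940) and T = 326.6 (H_out = 7.596) on hF = 7.565 gives T ≈ 326.5 K, at which ψ = 0.20.

T = 326.5 K, V/F = 0.20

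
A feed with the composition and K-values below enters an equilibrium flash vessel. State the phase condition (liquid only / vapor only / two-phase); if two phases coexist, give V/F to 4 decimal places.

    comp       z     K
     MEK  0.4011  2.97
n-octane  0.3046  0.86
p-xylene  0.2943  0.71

ΣzᵢKᵢ = 1.6622; Σzᵢ/Kᵢ = 0.9037.
Since Σzᵢ/Kᵢ < 1 the mixture is above its dew point — single vapor phase.

vapor only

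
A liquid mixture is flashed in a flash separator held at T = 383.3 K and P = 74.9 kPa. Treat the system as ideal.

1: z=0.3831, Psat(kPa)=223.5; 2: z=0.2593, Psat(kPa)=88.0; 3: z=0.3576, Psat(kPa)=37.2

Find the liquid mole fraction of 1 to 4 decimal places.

x_1 = 0.1410

Raoult's law: Kᵢ = Pᵢˢᵃᵗ/P = Pᵢˢᵃᵗ/74.9.
  K_1 = 223.5/74.9 = 2.983979, K_2 = 88.0/74.9 = 1.174900, K_3 = 37.2/74.9 = 0.496662
Rachford–Rice: g(V/F) = Σ zᵢ(Kᵢ−1)/(1+V/F(Kᵢ−1)) = 0.
Feasibility: ΣzᵢKᵢ = 1.6254, Σzᵢ/Kᵢ = 1.0691 — both > 1, two phases present.
Iterate (Newton) starting at V/F = 0.68:
  V/F = 0.6800: g = 0.09043, g' = -0.4890 → V/F = 0.8649
  V/F = 0.8649: g = 0.00048, g' = -0.4946 → V/F = 0.8659
Converged at V/F = 0.8659.
Compositions from xᵢ = zᵢ/(1+V/F(Kᵢ−1)), yᵢ = Kᵢxᵢ:
  1: x = 0.1410, y = 0.4206
  2: x = 0.2252, y = 0.2646
  3: x = 0.6338, y = 0.3148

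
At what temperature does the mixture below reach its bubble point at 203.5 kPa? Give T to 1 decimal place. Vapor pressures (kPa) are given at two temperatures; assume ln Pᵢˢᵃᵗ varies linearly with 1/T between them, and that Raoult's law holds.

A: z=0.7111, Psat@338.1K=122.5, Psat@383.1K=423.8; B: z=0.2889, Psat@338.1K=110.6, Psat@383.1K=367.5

T = 356.3 K

Bubble-point temperature: ΣzᵢPᵢˢᵃᵗ(T) = P. Interpolate ln Pᵢˢᵃᵗ = aᵢ + bᵢ/T.
  T = 338.1 K: ΣzᵢPᵢˢᵃᵗ = 119.06 kPa
  T = 383.1 K: ΣzᵢPᵢˢᵃᵗ = 407.53 kPa
  T = 360.6 K: ΣzᵢPᵢˢᵃᵗ = 228.89 kPa
  T = 349.4 K: ΣzᵢPᵢˢᵃᵗ = 167.07 kPa
  T = 355.0 K: ΣzᵢPᵢˢᵃᵗ = 196.04 kPa
  T = 357.8 K: ΣzᵢPᵢˢᵃᵗ = 211.95 kPa
Interpolating between 355.0 K and 357.8 K gives T ≈ 356.3 K.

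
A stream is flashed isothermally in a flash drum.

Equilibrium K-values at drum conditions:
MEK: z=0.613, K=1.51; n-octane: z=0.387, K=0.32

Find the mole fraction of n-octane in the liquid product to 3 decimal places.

x_n-octane = 0.429

Material balance + equilibrium reduce to Σ zᵢ(Kᵢ−1)/(1+ψ(Kᵢ−1)) = 0.
Feasibility: ΣzᵢKᵢ = 1.049, Σzᵢ/Kᵢ = 1.615 — both > 1, two phases present.
Iterate (Newton) starting at ψ = 0.3:
  ψ = 0.300: g = -0.0595, g' = -0.402 → ψ = 0.152
  ψ = 0.152: g = -0.0034, g' = -0.360 → ψ = 0.143
Converged at ψ = 0.143.
Compositions from xᵢ = zᵢ/(1+ψ(Kᵢ−1)), yᵢ = Kᵢxᵢ:
  MEK: x = 0.571, y = 0.863
  n-octane: x = 0.429, y = 0.137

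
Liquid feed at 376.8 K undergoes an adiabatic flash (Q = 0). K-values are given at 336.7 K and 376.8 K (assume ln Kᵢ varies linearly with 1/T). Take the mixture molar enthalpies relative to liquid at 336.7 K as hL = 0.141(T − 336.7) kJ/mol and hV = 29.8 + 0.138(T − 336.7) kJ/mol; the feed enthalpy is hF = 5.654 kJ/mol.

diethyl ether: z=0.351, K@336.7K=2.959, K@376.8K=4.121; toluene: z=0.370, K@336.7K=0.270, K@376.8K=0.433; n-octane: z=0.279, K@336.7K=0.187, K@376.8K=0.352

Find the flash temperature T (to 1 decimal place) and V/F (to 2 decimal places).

T = 342.3 K, V/F = 0.16

Adiabatic flash: solve Rachford–Rice at each trial T, then check hF = ψ·hV(T) + (1−ψ)·hL(T).
  T = 336.7 K: K = (2.959, 0.270, 0.187), RR gives ψ = 0.127, H_out = 3.784 kJ/mol
  T = 376.8 K: K = (4.121, 0.433, 0.352), RR gives ψ = 0.375, H_out = 16.770 kJ/mol
  T = 356.8 K: K = (3.526, 0.347, 0.261), RR gives ψ = 0.251, H_out = 10.310 kJ/mol
  T = 346.8 K: K = (3.240, 0.307, 0.222), RR gives ψ = 0.191, H_out = 7.119 kJ/mol
  T = 341.8 K: K = (3.100, 0.288, 0.204), RR gives ψ = 0.160, H_out = 5.489 kJ/mol
  T = 344.3 K: K = (3.169, 0.298, 0.213), RR gives ψ = 0.176, H_out = 6.308 kJ/mol
  T = 343.1 K: K = (3.136, 0.293, 0.209), RR gives ψ = 0.168, H_out = 5.916 kJ/mol
Linear interpolation between T = 341.8 (H_out = 5.489) and T = 343.1 (H_out = 5.916) on hF = 5.654 gives T ≈ 342.3 K, at which ψ = 0.16.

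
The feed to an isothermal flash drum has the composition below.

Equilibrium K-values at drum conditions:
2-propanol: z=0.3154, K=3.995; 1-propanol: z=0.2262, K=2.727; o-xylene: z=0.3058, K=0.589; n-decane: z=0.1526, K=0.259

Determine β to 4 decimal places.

Let β = V/F and solve Σ zᵢ(Kᵢ−1)/(1+β(Kᵢ−1)) = 0.
Check two-phase: ΣzᵢKᵢ = 2.0965 > 1 and Σzᵢ/Kᵢ = 1.2703 > 1, so g(0) = 1.0965 > 0 and g(1) = -0.2703 < 0.
Newton–Raphson from β = 0.5:
  β = 0.5000: g = 0.25004, g' = -0.9411 → β = 0.7657
  β = 0.7657: g = 0.01029, g' = -0.9436 → β = 0.7766
  β = 0.7766: g = -0.00006, g' = -0.9552 → β = 0.7765
Converged at β = 0.7765.

β = 0.7765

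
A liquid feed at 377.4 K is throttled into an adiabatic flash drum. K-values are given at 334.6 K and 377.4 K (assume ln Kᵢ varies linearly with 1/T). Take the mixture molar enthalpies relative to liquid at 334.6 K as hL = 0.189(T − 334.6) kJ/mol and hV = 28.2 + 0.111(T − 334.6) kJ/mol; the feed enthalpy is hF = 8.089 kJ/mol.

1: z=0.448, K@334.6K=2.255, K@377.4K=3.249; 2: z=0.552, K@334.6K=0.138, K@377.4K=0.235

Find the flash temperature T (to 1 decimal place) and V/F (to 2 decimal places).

Adiabatic flash: solve Rachford–Rice at each trial T, then check hF = ψ·hV(T) + (1−ψ)·hL(T).
  T = 334.6 K: K = (2.255, 0.138), RR gives ψ = 0.080, H_out = 2.253 kJ/mol
  T = 377.4 K: K = (3.249, 0.235), RR gives ψ = 0.340, H_out = 16.547 kJ/mol
  T = 356.0 K: K = (2.737, 0.183), RR gives ψ = 0.230, H_out = 10.159 kJ/mol
  T = 345.3 K: K = (2.492, 0.160), RR gives ψ = 0.163, H_out = 6.483 kJ/mol
  T = 350.6 K: K = (2.612, 0.171), RR gives ψ = 0.198, H_out = 8.359 kJ/mol
  T = 348.0 K: K = (2.553, 0.165), RR gives ψ = 0.181, H_out = 7.454 kJ/mol
  T = 349.3 K: K = (2.582, 0.168), RR gives ψ = 0.190, H_out = 7.910 kJ/mol
Linear interpolation between T = 349.3 (H_out = 7.910) and T = 350.6 (H_out = 8.359) on hF = 8.089 gives T ≈ 349.8 K, at which ψ = 0.19.

T = 349.8 K, V/F = 0.19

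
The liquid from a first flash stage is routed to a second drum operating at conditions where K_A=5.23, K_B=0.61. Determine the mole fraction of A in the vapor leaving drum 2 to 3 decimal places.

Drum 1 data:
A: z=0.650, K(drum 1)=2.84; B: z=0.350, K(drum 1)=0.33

Drum 1:
Rachford–Rice: g(ψ₁) = Σ zᵢ(Kᵢ−1)/(1+ψ₁(Kᵢ−1)) = 0.
Check two-phase: ΣzᵢKᵢ = 1.961 > 1 and Σzᵢ/Kᵢ = 1.289 > 1, so g(0) = 0.962 > 0 and g(1) = -0.289 < 0.
Binary case is linear: z₁(K₁−1)(1+ψ₁(K₂−1)) + z₂(K₂−1)(1+ψ₁(K₁−1)) = 0
⇒ ψ₁ = [z₁(K₁−1)+z₂(K₂−1)] / [−(K₁−1)(K₂−1)] = 0.9615/1.2328 = 0.780
Drum-1 compositions:
  A: x = 0.267, y = 0.758
  B: x = 0.733, y = 0.242
Drum-2 feed = drum-1 liquid: z₂ = (0.2669, 0.7331).
Drum 2:
Rachford–Rice: g(ψ₂) = Σ zᵢ(Kᵢ−1)/(1+ψ₂(Kᵢ−1)) = 0.
Feasibility: ΣzᵢKᵢ = 1.843, Σzᵢ/Kᵢ = 1.253 — both > 1, two phases present.
Binary case is linear: z₁(K₁−1)(1+ψ₂(K₂−1)) + z₂(K₂−1)(1+ψ₂(K₁−1)) = 0
⇒ ψ₂ = [z₁(K₁−1)+z₂(K₂−1)] / [−(K₁−1)(K₂−1)] = 0.8432/1.6497 = 0.511
  A: x = 0.084, y = 0.441
  B: x = 0.916, y = 0.559

y_A (drum 2) = 0.441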